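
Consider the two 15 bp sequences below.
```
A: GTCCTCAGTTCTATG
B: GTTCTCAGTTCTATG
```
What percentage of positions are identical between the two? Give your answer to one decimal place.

93.3%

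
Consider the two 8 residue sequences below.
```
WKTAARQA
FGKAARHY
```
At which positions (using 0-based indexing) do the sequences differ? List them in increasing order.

Scanning 0-based: 0: W/F; 1: K/G; 2: T/K; 6: Q/H; 7: A/Y.

0, 1, 2, 6, 7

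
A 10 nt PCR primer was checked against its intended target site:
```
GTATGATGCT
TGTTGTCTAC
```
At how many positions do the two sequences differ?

8

The sequences differ at positions 1, 2, 3, 6, 7, 8, 9, 10 (1-based) — 8 in total.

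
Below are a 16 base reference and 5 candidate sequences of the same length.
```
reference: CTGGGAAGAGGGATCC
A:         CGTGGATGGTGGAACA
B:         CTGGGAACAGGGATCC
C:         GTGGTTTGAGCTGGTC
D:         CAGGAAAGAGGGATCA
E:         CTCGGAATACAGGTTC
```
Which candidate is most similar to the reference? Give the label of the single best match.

Hamming distances to reference — A: 7; B: 1; C: 9; D: 3; E: 6.
Smallest is B with 1 mismatch.

B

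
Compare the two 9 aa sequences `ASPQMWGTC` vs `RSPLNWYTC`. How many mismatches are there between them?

4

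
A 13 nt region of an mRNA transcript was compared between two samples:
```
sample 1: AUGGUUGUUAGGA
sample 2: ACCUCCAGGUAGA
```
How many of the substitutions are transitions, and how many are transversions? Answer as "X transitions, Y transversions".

Transitions (purine↔purine or pyrimidine↔pyrimidine): 2 U→C, 5 U→C, 6 U→C, 7 G→A, 11 G→A.
Transversions (purine↔pyrimidine): 3 G→C, 4 G→U, 8 U→G, 9 U→G, 10 A→U.

5 transitions, 5 transversions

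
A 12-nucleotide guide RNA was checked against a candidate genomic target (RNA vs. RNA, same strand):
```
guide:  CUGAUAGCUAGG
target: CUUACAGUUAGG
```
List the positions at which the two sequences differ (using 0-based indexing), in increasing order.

2, 4, 7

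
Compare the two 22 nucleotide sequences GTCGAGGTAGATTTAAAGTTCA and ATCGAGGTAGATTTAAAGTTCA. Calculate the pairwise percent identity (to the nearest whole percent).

Mismatch at position 1 (1-based): 1 of 22.
Identical positions: 21/22 = 95.45% → 95%.

95%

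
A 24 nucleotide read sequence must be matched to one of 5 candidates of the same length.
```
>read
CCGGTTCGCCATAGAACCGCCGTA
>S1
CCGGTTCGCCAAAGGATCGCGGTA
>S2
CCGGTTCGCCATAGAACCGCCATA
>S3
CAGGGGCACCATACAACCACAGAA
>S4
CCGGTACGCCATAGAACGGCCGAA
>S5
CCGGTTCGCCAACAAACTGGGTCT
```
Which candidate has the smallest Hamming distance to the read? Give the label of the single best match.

Hamming distances to read — S1: 4; S2: 1; S3: 8; S4: 3; S5: 9.
Smallest is S2 with 1 mismatch.

S2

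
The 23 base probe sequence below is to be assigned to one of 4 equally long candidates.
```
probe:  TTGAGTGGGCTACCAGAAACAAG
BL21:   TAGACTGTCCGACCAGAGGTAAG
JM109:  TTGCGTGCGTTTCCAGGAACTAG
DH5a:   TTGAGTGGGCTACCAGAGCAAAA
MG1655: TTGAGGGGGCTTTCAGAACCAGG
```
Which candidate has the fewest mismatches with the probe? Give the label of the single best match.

Hamming distances to probe — BL21: 8; JM109: 6; DH5a: 4; MG1655: 5.
Smallest is DH5a with 4 mismatches.

DH5a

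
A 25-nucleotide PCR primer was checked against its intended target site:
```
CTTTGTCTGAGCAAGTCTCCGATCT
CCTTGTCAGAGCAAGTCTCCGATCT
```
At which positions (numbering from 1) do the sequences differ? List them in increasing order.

Scanning 1-based: 2: T/C; 8: T/A.

2, 8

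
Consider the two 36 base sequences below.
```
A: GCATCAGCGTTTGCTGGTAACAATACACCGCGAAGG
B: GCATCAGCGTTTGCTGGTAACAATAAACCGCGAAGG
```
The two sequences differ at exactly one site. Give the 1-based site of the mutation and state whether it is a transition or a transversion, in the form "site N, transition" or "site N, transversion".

The sequences differ only at site 26: C→A (pyrimidine→purine), a transversion.

site 26, transversion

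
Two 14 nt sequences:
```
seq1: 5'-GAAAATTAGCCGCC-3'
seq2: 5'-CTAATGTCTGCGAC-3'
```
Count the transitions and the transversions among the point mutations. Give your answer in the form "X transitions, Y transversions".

Mismatches (1-based):
position 1: G→C (purine→pyrimidine, transversion)
position 2: A→T (purine→pyrimidine, transversion)
position 5: A→T (purine→pyrimidine, transversion)
position 6: T→G (pyrimidine→purine, transversion)
position 8: A→C (purine→pyrimidine, transversion)
position 9: G→T (purine→pyrimidine, transversion)
position 10: C→G (pyrimidine→purine, transversion)
position 13: C→A (pyrimidine→purine, transversion)

0 transitions, 8 transversions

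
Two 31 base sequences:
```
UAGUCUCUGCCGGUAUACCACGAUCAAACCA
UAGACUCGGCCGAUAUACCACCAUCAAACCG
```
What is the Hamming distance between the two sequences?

5

Mismatches (1-based): base 4: U→A; base 8: U→G; base 13: G→A; base 22: G→C; base 31: A→G.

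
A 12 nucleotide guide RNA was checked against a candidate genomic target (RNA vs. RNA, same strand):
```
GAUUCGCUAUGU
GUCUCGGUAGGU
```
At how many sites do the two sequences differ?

4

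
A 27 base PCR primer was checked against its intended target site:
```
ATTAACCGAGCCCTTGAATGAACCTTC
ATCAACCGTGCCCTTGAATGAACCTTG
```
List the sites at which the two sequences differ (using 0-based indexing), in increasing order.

Differences at site 2 (T→C), site 8 (A→T), site 26 (C→G).

2, 8, 26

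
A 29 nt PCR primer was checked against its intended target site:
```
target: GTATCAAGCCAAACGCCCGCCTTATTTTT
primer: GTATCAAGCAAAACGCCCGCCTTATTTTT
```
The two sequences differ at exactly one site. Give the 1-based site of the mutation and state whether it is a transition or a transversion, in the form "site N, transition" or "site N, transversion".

site 10, transversion

Site 10 changes C→A. C is a pyrimidine and A is a purine, so this is a transversion.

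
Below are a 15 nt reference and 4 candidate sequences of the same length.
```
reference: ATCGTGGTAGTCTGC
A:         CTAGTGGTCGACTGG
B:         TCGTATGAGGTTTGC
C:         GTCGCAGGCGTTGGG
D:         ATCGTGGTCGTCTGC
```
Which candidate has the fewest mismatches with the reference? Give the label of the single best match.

A differs at 5 sites; B differs at 9 sites; C differs at 8 sites; D differs at 1 site. The closest is D.

D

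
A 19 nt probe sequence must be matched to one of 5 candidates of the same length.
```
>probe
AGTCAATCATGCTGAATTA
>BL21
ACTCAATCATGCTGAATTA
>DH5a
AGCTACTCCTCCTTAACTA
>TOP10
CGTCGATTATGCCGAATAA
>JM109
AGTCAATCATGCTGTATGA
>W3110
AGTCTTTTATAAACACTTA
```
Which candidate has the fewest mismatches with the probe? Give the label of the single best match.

BL21

Hamming distances to probe — BL21: 1; DH5a: 7; TOP10: 5; JM109: 2; W3110: 8.
Smallest is BL21 with 1 mismatch.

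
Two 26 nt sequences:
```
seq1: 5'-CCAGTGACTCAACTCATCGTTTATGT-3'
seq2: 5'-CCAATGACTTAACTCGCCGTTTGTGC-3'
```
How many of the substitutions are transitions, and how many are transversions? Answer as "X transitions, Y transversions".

6 transitions, 0 transversions

Transitions (purine↔purine or pyrimidine↔pyrimidine): 4 G→A, 10 C→T, 16 A→G, 17 T→C, 23 A→G, 26 T→C.
Transversions (purine↔pyrimidine): none.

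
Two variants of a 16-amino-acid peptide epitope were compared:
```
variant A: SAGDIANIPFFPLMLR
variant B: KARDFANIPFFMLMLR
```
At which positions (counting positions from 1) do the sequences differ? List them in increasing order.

Scanning 1-based: 1: S/K; 3: G/R; 5: I/F; 12: P/M.

1, 3, 5, 12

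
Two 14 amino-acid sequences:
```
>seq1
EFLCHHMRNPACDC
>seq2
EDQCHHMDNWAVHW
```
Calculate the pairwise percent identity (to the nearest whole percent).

Mismatches at positions 2, 3, 8, 10, 12, 13, 14 (1-based): 7 of 14.
Identical positions: 7/14 = 50% → 50%.

50%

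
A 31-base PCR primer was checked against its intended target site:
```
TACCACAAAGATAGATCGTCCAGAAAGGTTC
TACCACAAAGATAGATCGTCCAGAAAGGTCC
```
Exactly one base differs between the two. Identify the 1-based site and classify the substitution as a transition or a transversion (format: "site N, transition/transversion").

site 30, transition

The sequences differ only at site 30: T→C (pyrimidine→pyrimidine), a transition.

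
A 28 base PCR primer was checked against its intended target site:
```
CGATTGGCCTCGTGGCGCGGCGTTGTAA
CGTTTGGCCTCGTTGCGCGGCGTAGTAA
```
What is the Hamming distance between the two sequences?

3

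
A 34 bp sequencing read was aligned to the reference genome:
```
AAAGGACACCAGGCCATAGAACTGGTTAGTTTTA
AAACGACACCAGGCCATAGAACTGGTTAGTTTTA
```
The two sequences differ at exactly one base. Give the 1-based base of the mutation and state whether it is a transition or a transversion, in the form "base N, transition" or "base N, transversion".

Base 4 changes G→C. G is a purine and C is a pyrimidine, so this is a transversion.

base 4, transversion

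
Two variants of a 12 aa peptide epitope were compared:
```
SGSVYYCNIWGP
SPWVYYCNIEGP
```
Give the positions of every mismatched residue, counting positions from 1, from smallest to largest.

2, 3, 10

Differences at position 2 (G→P), position 3 (S→W), position 10 (W→E).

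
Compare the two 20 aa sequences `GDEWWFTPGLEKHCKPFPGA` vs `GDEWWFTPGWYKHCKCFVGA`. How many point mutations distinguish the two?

4

Mismatches (1-based): position 10: L→W; position 11: E→Y; position 16: P→C; position 18: P→V.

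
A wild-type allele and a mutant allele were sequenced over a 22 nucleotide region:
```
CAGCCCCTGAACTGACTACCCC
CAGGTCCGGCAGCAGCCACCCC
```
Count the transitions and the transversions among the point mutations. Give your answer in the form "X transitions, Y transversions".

Transitions (purine↔purine or pyrimidine↔pyrimidine): 5 C→T, 13 T→C, 14 G→A, 15 A→G, 17 T→C.
Transversions (purine↔pyrimidine): 4 C→G, 8 T→G, 10 A→C, 12 C→G.

5 transitions, 4 transversions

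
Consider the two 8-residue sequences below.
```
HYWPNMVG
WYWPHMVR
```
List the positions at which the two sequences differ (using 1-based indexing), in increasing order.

Differences at position 1 (H→W), position 5 (N→H), position 8 (G→R).

1, 5, 8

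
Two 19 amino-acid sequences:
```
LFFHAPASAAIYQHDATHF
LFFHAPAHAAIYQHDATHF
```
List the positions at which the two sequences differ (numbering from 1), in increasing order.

Scanning 1-based: 8: S/H.

8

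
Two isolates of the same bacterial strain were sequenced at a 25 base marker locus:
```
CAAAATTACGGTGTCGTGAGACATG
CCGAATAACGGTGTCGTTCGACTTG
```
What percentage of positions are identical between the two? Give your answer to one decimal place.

76.0%

Mismatches at positions 2, 3, 7, 18, 19, 23 (1-based): 6 of 25.
Identical positions: 19/25 = 76% → 76.0%.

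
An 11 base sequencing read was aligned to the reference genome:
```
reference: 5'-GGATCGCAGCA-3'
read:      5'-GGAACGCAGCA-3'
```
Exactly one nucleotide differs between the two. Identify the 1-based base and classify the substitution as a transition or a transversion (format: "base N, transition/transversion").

The sequences differ only at base 4: T→A (pyrimidine→purine), a transversion.

base 4, transversion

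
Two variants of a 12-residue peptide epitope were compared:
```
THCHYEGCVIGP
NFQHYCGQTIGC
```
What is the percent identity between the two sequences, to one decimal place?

41.7%

7 positions differ (1, 2, 3, 6, 8, 9, 12), so 5 of 12 match: 5/12 = 41.67%.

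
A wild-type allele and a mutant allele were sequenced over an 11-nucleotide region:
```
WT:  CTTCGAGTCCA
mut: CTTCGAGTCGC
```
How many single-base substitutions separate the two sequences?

2

Mismatches (1-based): position 10: C→G; position 11: A→C.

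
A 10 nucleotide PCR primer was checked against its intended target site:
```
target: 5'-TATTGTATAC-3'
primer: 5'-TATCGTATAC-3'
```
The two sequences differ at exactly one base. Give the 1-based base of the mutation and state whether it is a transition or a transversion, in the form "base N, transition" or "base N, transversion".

Base 4 changes T→C. T is a pyrimidine and C is a pyrimidine, so this is a transition.

base 4, transition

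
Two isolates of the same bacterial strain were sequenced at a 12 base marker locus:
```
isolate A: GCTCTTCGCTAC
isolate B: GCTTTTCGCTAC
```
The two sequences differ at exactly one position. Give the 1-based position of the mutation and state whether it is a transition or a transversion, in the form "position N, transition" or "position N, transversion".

position 4, transition

Position 4 changes C→T. C is a pyrimidine and T is a pyrimidine, so this is a transition.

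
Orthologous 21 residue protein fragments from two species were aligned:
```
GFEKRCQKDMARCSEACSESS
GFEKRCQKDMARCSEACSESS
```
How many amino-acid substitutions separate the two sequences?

No positions differ; the sequences are identical.

0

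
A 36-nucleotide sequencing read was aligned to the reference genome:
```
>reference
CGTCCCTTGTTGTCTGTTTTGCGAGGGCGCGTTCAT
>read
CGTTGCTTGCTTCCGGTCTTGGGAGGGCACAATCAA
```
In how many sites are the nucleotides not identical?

Comparing position by position, 12 sites differ: 4 (C/T), 5 (C/G), 10 (T/C), 12 (G/T), 13 (T/C), 15 (T/G), 18 (T/C), 22 (C/G), 29 (G/A), 31 (G/A), 32 (T/A), 36 (T/A).

12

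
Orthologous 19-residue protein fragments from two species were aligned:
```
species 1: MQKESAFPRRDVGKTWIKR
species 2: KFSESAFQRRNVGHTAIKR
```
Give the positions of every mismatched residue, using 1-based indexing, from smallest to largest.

Differences at position 1 (M→K), position 2 (Q→F), position 3 (K→S), position 8 (P→Q), position 11 (D→N), position 14 (K→H), position 16 (W→A).

1, 2, 3, 8, 11, 14, 16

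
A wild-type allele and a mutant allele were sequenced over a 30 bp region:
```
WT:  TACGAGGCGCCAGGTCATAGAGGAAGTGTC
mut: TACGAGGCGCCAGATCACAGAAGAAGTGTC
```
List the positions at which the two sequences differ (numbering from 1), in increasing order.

14, 18, 22

Differences at position 14 (G→A), position 18 (T→C), position 22 (G→A).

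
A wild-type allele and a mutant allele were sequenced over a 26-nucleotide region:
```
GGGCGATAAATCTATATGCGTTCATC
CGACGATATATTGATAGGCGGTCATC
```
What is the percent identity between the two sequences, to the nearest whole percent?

Mismatches at positions 1, 3, 9, 12, 13, 17, 21 (1-based): 7 of 26.
Identical positions: 19/26 = 73.08% → 73%.

73%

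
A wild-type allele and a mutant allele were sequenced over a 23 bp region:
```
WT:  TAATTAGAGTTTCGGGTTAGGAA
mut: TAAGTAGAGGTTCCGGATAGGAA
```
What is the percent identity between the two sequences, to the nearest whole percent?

4 positions differ (4, 10, 14, 17), so 19 of 23 match: 19/23 = 82.61%.

83%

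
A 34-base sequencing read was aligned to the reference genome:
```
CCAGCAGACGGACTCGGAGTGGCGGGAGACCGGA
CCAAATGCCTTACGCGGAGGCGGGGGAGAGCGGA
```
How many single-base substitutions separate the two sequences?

11

Comparing position by position, 11 positions differ: 4 (G/A), 5 (C/A), 6 (A/T), 8 (A/C), 10 (G/T), 11 (G/T), 14 (T/G), 20 (T/G), 21 (G/C), 23 (C/G), 30 (C/G).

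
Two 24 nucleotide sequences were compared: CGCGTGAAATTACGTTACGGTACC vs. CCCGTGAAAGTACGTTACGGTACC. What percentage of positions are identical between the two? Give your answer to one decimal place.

91.7%

2 positions differ (2, 10), so 22 of 24 match: 22/24 = 91.67%.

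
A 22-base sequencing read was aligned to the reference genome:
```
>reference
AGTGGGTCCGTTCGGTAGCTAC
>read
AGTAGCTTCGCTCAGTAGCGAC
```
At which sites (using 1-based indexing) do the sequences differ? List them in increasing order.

Scanning 1-based: 4: G/A; 6: G/C; 8: C/T; 11: T/C; 14: G/A; 20: T/G.

4, 6, 8, 11, 14, 20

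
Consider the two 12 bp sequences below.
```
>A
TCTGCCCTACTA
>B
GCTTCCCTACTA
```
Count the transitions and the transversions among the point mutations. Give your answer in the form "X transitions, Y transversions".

0 transitions, 2 transversions

Transitions (purine↔purine or pyrimidine↔pyrimidine): none.
Transversions (purine↔pyrimidine): 1 T→G, 4 G→T.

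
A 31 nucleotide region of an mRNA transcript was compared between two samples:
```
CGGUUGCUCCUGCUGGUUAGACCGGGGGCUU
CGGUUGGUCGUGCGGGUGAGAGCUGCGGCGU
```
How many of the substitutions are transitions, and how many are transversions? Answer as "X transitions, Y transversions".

0 transitions, 8 transversions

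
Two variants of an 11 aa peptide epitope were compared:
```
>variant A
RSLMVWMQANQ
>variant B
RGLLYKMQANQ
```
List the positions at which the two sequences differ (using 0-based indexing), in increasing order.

Scanning 0-based: 1: S/G; 3: M/L; 4: V/Y; 5: W/K.

1, 3, 4, 5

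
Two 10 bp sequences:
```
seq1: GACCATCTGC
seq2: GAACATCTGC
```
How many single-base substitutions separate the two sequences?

Mismatches (1-based): position 3: C→A.

1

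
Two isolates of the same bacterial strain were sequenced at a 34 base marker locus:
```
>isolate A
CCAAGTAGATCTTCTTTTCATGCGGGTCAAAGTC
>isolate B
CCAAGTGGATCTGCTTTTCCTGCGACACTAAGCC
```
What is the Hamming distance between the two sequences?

Comparing position by position, 8 sites differ: 7 (A/G), 13 (T/G), 20 (A/C), 25 (G/A), 26 (G/C), 27 (T/A), 29 (A/T), 33 (T/C).

8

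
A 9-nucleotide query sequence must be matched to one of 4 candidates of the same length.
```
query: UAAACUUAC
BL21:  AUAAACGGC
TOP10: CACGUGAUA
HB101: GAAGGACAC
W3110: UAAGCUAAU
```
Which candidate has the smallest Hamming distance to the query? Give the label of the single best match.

W3110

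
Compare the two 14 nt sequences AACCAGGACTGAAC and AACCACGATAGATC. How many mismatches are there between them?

The sequences differ at positions 6, 9, 10, 13 (1-based) — 4 in total.

4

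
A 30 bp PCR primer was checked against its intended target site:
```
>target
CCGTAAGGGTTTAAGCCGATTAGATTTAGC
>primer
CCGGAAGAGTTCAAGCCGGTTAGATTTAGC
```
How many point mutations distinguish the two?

Comparing position by position, 4 sites differ: 4 (T/G), 8 (G/A), 12 (T/C), 19 (A/G).

4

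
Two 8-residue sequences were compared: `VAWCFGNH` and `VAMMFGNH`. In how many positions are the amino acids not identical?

2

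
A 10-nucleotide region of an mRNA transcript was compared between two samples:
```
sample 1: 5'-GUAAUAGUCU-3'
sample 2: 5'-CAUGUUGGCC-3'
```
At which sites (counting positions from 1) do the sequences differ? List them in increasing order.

Scanning 1-based: 1: G/C; 2: U/A; 3: A/U; 4: A/G; 6: A/U; 8: U/G; 10: U/C.

1, 2, 3, 4, 6, 8, 10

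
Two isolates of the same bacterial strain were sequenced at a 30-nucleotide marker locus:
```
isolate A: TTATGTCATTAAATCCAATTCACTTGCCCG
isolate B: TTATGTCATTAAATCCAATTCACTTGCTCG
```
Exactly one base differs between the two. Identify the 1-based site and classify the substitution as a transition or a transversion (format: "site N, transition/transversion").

site 28, transition

The sequences differ only at site 28: C→T (pyrimidine→pyrimidine), a transition.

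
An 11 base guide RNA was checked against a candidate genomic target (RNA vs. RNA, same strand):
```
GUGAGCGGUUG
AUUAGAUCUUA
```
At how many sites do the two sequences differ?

Comparing position by position, 6 sites differ: 1 (G/A), 3 (G/U), 6 (C/A), 7 (G/U), 8 (G/C), 11 (G/A).

6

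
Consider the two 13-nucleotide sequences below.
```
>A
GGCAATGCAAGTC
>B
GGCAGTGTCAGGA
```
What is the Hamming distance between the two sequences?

5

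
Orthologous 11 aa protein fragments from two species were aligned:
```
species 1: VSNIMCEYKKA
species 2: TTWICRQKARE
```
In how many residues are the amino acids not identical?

10

Comparing position by position, 10 residues differ: 1 (V/T), 2 (S/T), 3 (N/W), 5 (M/C), 6 (C/R), 7 (E/Q), 8 (Y/K), 9 (K/A), 10 (K/R), 11 (A/E).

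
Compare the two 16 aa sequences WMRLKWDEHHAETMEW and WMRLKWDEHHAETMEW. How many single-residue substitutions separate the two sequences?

0

No positions differ; the sequences are identical.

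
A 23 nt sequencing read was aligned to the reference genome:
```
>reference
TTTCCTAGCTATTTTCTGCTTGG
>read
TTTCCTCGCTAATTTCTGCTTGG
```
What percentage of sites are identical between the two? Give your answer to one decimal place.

91.3%

Mismatches at positions 7, 12 (1-based): 2 of 23.
Identical positions: 21/23 = 91.3% → 91.3%.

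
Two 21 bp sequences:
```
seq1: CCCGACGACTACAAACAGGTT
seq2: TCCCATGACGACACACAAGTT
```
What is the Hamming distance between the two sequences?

6

Comparing position by position, 6 positions differ: 1 (C/T), 4 (G/C), 6 (C/T), 10 (T/G), 14 (A/C), 18 (G/A).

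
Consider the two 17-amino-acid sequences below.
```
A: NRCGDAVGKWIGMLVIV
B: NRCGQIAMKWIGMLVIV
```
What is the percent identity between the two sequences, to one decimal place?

4 positions differ (5, 6, 7, 8), so 13 of 17 match: 13/17 = 76.47%.

76.5%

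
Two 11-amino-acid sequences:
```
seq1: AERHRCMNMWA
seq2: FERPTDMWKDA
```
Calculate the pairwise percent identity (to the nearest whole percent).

36%

Mismatches at positions 1, 4, 5, 6, 8, 9, 10 (1-based): 7 of 11.
Identical positions: 4/11 = 36.36% → 36%.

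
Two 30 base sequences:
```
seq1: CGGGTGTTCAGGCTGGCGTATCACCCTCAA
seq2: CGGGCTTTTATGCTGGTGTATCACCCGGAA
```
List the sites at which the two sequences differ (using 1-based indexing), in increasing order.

Scanning 1-based: 5: T/C; 6: G/T; 9: C/T; 11: G/T; 17: C/T; 27: T/G; 28: C/G.

5, 6, 9, 11, 17, 27, 28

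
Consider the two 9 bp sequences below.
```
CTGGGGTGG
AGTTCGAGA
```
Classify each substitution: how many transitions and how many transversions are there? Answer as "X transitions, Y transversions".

1 transition, 6 transversions

Mismatches (1-based):
base 1: C→A (pyrimidine→purine, transversion)
base 2: T→G (pyrimidine→purine, transversion)
base 3: G→T (purine→pyrimidine, transversion)
base 4: G→T (purine→pyrimidine, transversion)
base 5: G→C (purine→pyrimidine, transversion)
base 7: T→A (pyrimidine→purine, transversion)
base 9: G→A (purine→purine, transition)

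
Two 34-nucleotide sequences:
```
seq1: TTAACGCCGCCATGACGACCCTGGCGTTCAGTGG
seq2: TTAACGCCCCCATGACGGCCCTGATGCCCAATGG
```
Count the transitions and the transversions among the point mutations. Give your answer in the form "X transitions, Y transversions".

Transitions (purine↔purine or pyrimidine↔pyrimidine): 18 A→G, 24 G→A, 25 C→T, 27 T→C, 28 T→C, 31 G→A.
Transversions (purine↔pyrimidine): 9 G→C.

6 transitions, 1 transversion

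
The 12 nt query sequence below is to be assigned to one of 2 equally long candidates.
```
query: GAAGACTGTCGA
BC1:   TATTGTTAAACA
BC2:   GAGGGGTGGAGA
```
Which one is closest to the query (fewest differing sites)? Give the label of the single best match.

Hamming distances to query — BC1: 9; BC2: 5.
Smallest is BC2 with 5 mismatches.

BC2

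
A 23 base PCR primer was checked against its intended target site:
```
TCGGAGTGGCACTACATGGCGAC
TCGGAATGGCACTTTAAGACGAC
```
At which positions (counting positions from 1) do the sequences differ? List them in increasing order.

Differences at position 6 (G→A), position 14 (A→T), position 15 (C→T), position 17 (T→A), position 19 (G→A).

6, 14, 15, 17, 19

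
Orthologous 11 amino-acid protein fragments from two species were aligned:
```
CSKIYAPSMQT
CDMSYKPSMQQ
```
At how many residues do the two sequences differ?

5

Mismatches (1-based): residue 2: S→D; residue 3: K→M; residue 4: I→S; residue 6: A→K; residue 11: T→Q.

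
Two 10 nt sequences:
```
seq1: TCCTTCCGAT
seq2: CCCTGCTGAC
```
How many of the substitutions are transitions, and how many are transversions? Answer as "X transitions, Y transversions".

3 transitions, 1 transversion

Mismatches (1-based):
position 1: T→C (pyrimidine→pyrimidine, transition)
position 5: T→G (pyrimidine→purine, transversion)
position 7: C→T (pyrimidine→pyrimidine, transition)
position 10: T→C (pyrimidine→pyrimidine, transition)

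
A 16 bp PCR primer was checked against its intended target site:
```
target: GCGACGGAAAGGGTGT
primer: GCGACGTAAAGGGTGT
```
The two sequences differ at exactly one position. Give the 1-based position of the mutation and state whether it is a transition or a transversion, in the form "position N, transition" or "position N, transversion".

Position 7 changes G→T. G is a purine and T is a pyrimidine, so this is a transversion.

position 7, transversion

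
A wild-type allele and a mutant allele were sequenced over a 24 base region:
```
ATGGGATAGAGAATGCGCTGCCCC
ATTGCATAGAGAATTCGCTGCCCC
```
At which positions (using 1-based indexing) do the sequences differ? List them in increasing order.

Scanning 1-based: 3: G/T; 5: G/C; 15: G/T.

3, 5, 15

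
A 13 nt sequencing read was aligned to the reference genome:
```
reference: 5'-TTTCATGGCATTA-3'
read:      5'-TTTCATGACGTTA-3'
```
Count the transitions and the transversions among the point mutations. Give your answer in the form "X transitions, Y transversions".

2 transitions, 0 transversions

Mismatches (1-based):
base 8: G→A (purine→purine, transition)
base 10: A→G (purine→purine, transition)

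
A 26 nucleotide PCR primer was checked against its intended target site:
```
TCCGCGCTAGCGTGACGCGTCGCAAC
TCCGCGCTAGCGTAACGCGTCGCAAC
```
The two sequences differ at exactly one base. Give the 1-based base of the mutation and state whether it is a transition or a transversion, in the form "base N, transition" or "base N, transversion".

base 14, transition

Base 14 changes G→A. G is a purine and A is a purine, so this is a transition.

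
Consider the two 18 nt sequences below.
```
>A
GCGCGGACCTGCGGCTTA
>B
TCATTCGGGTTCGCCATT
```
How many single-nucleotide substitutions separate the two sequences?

12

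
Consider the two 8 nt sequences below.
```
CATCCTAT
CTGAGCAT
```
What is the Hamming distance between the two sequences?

Comparing position by position, 5 sites differ: 2 (A/T), 3 (T/G), 4 (C/A), 5 (C/G), 6 (T/C).

5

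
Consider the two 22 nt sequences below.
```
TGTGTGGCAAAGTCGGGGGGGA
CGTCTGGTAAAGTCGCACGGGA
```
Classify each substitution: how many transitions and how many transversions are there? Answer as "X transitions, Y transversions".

Mismatches (1-based):
site 1: T→C (pyrimidine→pyrimidine, transition)
site 4: G→C (purine→pyrimidine, transversion)
site 8: C→T (pyrimidine→pyrimidine, transition)
site 16: G→C (purine→pyrimidine, transversion)
site 17: G→A (purine→purine, transition)
site 18: G→C (purine→pyrimidine, transversion)

3 transitions, 3 transversions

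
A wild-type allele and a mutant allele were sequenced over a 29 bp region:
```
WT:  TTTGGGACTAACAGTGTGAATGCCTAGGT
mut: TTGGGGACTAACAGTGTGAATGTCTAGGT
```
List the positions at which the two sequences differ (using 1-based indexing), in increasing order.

3, 23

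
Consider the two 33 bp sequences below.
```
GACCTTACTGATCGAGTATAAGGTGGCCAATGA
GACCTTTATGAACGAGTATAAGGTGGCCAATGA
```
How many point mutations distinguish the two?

3

Mismatches (1-based): position 7: A→T; position 8: C→A; position 12: T→A.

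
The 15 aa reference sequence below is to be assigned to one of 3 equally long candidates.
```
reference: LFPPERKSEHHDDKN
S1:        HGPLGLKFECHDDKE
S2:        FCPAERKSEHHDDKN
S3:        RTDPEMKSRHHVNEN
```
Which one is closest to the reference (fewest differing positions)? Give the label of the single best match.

S2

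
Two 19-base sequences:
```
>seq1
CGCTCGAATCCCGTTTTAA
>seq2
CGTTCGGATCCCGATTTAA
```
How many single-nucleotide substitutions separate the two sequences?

Comparing position by position, 3 bases differ: 3 (C/T), 7 (A/G), 14 (T/A).

3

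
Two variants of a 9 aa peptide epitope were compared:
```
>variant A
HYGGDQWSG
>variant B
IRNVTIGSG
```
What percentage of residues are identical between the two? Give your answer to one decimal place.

22.2%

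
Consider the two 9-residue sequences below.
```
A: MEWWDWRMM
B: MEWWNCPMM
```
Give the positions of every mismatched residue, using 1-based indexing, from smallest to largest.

Scanning 1-based: 5: D/N; 6: W/C; 7: R/P.

5, 6, 7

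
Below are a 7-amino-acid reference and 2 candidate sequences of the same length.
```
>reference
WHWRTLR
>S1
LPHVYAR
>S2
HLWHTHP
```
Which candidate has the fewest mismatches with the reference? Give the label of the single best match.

S2

S1 differs at 6 residues; S2 differs at 5 residues. The closest is S2.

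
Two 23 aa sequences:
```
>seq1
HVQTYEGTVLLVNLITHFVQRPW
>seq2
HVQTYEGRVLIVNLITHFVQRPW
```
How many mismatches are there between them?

The sequences differ at positions 8, 11 (1-based) — 2 in total.

2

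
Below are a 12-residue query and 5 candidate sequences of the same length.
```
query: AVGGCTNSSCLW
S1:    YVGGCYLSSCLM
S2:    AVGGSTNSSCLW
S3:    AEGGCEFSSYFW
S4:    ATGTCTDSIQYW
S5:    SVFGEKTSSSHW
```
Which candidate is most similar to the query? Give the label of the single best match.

Hamming distances to query — S1: 4; S2: 1; S3: 5; S4: 6; S5: 7.
Smallest is S2 with 1 mismatch.

S2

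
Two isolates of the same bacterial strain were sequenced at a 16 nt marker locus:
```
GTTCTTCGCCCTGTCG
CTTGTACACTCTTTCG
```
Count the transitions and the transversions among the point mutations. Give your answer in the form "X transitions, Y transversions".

2 transitions, 4 transversions

Transitions (purine↔purine or pyrimidine↔pyrimidine): 8 G→A, 10 C→T.
Transversions (purine↔pyrimidine): 1 G→C, 4 C→G, 6 T→A, 13 G→T.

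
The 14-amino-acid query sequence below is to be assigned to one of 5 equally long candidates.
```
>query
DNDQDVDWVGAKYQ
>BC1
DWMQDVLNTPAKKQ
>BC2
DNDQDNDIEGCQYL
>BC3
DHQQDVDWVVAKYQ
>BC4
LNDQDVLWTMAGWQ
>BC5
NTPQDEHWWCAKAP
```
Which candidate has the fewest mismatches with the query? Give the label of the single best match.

Hamming distances to query — BC1: 7; BC2: 6; BC3: 3; BC4: 6; BC5: 9.
Smallest is BC3 with 3 mismatches.

BC3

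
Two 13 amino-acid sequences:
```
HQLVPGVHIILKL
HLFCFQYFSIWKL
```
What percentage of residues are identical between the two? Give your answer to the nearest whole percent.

31%

9 positions differ (2, 3, 4, 5, 6, 7, 8, 9, 11), so 4 of 13 match: 4/13 = 30.77%.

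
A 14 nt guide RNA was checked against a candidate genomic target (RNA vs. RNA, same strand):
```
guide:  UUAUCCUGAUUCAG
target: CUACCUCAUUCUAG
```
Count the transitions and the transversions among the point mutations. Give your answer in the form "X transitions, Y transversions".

Mismatches (1-based):
site 1: U→C (pyrimidine→pyrimidine, transition)
site 4: U→C (pyrimidine→pyrimidine, transition)
site 6: C→U (pyrimidine→pyrimidine, transition)
site 7: U→C (pyrimidine→pyrimidine, transition)
site 8: G→A (purine→purine, transition)
site 9: A→U (purine→pyrimidine, transversion)
site 11: U→C (pyrimidine→pyrimidine, transition)
site 12: C→U (pyrimidine→pyrimidine, transition)

7 transitions, 1 transversion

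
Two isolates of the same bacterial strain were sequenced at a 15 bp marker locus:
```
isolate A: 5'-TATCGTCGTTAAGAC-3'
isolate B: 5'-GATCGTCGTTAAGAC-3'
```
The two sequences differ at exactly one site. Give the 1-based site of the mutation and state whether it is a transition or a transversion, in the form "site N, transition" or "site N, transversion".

Site 1 changes T→G. T is a pyrimidine and G is a purine, so this is a transversion.

site 1, transversion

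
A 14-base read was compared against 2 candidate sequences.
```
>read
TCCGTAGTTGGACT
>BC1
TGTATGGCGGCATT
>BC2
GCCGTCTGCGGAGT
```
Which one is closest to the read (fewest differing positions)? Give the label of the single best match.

Hamming distances to read — BC1: 8; BC2: 6.
Smallest is BC2 with 6 mismatches.

BC2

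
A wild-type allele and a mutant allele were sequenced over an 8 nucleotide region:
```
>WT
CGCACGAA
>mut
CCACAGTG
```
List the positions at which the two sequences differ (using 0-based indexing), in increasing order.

1, 2, 3, 4, 6, 7

Scanning 0-based: 1: G/C; 2: C/A; 3: A/C; 4: C/A; 6: A/T; 7: A/G.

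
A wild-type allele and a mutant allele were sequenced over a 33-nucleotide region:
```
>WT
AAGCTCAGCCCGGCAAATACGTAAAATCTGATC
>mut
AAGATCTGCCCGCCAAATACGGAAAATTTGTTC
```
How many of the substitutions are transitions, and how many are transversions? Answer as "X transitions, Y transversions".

Mismatches (1-based):
base 4: C→A (pyrimidine→purine, transversion)
base 7: A→T (purine→pyrimidine, transversion)
base 13: G→C (purine→pyrimidine, transversion)
base 22: T→G (pyrimidine→purine, transversion)
base 28: C→T (pyrimidine→pyrimidine, transition)
base 31: A→T (purine→pyrimidine, transversion)

1 transition, 5 transversions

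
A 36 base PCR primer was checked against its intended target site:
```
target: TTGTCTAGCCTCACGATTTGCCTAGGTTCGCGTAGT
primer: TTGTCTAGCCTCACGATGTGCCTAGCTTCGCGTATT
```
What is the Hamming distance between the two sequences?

The sequences differ at positions 18, 26, 35 (1-based) — 3 in total.

3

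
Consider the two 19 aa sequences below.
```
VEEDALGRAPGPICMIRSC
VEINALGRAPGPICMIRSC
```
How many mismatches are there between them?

Comparing position by position, 2 positions differ: 3 (E/I), 4 (D/N).

2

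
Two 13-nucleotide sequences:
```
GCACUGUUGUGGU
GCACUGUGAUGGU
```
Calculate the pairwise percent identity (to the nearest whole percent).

85%

Mismatches at positions 8, 9 (1-based): 2 of 13.
Identical positions: 11/13 = 84.62% → 85%.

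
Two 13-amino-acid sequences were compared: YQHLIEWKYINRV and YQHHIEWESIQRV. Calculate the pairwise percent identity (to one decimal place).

69.2%

4 positions differ (4, 8, 9, 11), so 9 of 13 match: 9/13 = 69.23%.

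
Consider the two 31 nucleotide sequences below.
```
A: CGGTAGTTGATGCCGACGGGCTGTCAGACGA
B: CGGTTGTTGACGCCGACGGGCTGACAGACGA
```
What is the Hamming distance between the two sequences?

Mismatches (1-based): base 5: A→T; base 11: T→C; base 24: T→A.

3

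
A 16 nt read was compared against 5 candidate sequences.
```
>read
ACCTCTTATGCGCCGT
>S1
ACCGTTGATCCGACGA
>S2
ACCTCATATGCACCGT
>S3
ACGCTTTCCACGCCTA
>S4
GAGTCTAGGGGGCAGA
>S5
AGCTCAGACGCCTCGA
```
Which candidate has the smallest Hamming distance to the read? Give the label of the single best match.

S2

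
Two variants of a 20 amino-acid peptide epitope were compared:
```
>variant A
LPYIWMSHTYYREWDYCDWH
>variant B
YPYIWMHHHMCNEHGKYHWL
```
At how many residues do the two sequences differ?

12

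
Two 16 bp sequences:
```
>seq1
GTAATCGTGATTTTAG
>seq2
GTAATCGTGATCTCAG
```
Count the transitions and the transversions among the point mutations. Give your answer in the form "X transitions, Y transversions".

2 transitions, 0 transversions

Mismatches (1-based):
site 12: T→C (pyrimidine→pyrimidine, transition)
site 14: T→C (pyrimidine→pyrimidine, transition)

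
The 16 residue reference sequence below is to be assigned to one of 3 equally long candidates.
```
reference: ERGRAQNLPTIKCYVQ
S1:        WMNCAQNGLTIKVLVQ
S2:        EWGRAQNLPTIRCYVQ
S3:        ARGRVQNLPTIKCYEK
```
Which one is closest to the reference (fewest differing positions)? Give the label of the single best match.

Hamming distances to reference — S1: 8; S2: 2; S3: 4.
Smallest is S2 with 2 mismatches.

S2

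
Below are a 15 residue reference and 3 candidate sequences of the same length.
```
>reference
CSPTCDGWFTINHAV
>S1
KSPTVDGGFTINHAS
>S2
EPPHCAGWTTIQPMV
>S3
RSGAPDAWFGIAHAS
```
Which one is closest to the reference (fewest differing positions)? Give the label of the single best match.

Hamming distances to reference — S1: 4; S2: 8; S3: 8.
Smallest is S1 with 4 mismatches.

S1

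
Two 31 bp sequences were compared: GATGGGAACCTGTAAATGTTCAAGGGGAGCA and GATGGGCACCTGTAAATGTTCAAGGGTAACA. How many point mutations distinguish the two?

The sequences differ at positions 7, 27, 29 (1-based) — 3 in total.

3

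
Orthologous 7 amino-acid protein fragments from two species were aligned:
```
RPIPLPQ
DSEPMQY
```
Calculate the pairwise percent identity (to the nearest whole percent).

14%

Mismatches at positions 1, 2, 3, 5, 6, 7 (1-based): 6 of 7.
Identical positions: 1/7 = 14.29% → 14%.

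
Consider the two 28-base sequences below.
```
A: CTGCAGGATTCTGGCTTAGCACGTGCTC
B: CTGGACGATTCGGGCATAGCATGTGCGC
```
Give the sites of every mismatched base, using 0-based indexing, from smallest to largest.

3, 5, 11, 15, 21, 26

Scanning 0-based: 3: C/G; 5: G/C; 11: T/G; 15: T/A; 21: C/T; 26: T/G.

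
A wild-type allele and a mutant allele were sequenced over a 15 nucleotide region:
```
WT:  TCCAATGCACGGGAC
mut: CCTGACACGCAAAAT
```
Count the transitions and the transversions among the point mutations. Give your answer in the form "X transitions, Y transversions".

10 transitions, 0 transversions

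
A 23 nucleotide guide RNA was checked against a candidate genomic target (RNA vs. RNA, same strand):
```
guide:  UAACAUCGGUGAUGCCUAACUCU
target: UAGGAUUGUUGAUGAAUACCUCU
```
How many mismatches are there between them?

7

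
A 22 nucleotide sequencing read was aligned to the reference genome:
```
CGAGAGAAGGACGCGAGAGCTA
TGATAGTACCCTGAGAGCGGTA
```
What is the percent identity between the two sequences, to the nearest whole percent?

Mismatches at positions 1, 4, 7, 9, 10, 11, 12, 14, 18, 20 (1-based): 10 of 22.
Identical positions: 12/22 = 54.55% → 55%.

55%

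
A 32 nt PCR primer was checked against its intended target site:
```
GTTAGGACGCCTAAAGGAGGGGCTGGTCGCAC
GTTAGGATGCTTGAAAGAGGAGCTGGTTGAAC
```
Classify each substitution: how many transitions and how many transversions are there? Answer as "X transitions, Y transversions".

6 transitions, 1 transversion

Mismatches (1-based):
base 8: C→T (pyrimidine→pyrimidine, transition)
base 11: C→T (pyrimidine→pyrimidine, transition)
base 13: A→G (purine→purine, transition)
base 16: G→A (purine→purine, transition)
base 21: G→A (purine→purine, transition)
base 28: C→T (pyrimidine→pyrimidine, transition)
base 30: C→A (pyrimidine→purine, transversion)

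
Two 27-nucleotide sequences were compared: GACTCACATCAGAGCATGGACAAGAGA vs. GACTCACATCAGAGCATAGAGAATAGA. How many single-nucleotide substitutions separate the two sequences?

3

Comparing position by position, 3 bases differ: 18 (G/A), 21 (C/G), 24 (G/T).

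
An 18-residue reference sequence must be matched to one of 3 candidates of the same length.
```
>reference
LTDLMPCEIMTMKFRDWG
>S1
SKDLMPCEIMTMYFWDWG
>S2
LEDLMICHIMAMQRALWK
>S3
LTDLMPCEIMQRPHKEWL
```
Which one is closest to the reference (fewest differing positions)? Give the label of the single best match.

Hamming distances to reference — S1: 4; S2: 9; S3: 7.
Smallest is S1 with 4 mismatches.

S1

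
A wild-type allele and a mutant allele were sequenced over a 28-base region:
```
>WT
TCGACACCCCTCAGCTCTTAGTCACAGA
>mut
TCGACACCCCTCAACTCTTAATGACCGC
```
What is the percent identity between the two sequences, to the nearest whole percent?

82%

Mismatches at positions 14, 21, 23, 26, 28 (1-based): 5 of 28.
Identical positions: 23/28 = 82.14% → 82%.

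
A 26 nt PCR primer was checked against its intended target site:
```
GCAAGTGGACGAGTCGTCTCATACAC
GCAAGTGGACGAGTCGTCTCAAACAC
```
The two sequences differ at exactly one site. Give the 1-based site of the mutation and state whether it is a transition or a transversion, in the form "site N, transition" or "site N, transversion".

The sequences differ only at site 22: T→A (pyrimidine→purine), a transversion.

site 22, transversion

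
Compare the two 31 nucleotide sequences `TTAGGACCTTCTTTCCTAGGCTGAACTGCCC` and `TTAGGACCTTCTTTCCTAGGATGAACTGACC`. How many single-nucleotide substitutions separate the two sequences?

Comparing position by position, 2 positions differ: 21 (C/A), 29 (C/A).

2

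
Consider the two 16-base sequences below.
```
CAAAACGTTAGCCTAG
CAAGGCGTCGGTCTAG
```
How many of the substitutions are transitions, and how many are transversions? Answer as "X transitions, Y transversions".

Transitions (purine↔purine or pyrimidine↔pyrimidine): 4 A→G, 5 A→G, 9 T→C, 10 A→G, 12 C→T.
Transversions (purine↔pyrimidine): none.

5 transitions, 0 transversions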